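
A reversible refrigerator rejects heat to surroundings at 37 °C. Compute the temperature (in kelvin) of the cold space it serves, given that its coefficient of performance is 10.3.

T_C ≈ 283 K

T_H = 37 °C → 37 + 273.15 = 310.15 K.
COP_R = T_C/(T_H − T_C) ⇒ T_C = T_H·COP_R/(1 + COP_R) = 310.15 × 10.3/(1 + 10.3) = 283 K.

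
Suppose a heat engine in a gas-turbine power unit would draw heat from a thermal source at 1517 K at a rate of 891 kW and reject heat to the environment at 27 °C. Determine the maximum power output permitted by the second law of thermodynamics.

T_C = 27 °C → 27 + 273.15 = 300.15 K.
No engine can exceed the Carnot limit: η_max = 1 − T_C/T_H = 1 − 300.15/1517.00 = 0.8021.
W_max = η_max · Q_H = 0.8021 × 891 = 714.7 kW.

Ẇ_max ≈ 714.7 kW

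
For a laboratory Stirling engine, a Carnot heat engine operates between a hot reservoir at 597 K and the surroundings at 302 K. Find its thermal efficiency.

η ≈ 0.4941

The Carnot efficiency is η = 1 − T_C/T_H = 1 − 302.00/597.00 = 0.4941.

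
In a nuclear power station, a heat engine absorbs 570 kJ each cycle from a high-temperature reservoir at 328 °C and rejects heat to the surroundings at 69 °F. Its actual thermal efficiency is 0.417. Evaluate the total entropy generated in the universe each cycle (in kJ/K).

T_H = 328 °C → 328 + 273.15 = 601.15 K.
T_C = 69 °F → (69 − 32) × 5/9 = 20.56 °C = 293.71 K.
W = η·Q_H = 0.417 × 570 = 237.7 kJ, so Q_C = Q_H − W = 332.3 kJ.
Reservoir entropy changes: ΔS_H = −Q_H/T_H = −570/601.15 = -0.9482 kJ/K and ΔS_C = +Q_C/T_C = 332.3/293.71 = 1.131 kJ/K.
ΔS_univ = −Q_H/T_H + Q_C/T_C = 0.1833 kJ/K (> 0, since η = 0.417 < η_Carnot = 0.511).

ΔS_univ ≈ 0.1833 kJ/K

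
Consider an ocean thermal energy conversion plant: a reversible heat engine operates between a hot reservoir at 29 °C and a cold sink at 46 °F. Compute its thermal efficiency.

T_H = 29 °C → 29 + 273.15 = 302.15 K.
T_C = 46 °F → (46 − 32) × 5/9 = 7.78 °C = 280.93 K.
Carnot efficiency: η = 1 − T_C/T_H = 1 − 280.93/302.15 = 0.0702.

η ≈ 0.0702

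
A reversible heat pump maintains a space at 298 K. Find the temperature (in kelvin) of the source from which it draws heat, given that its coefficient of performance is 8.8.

T_C ≈ 264 K

COP_HP = T_H/(T_H − T_C) ⇒ T_C = T_H·(COP_HP − 1)/COP_HP = 298.00 × (8.8 − 1)/8.8 = 264 K.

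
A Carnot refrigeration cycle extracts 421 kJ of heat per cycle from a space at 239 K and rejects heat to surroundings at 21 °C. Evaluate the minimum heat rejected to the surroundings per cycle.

T_H = 21 °C → 21 + 273.15 = 294.15 K.
For a reversible cycle Q_H/Q_C = T_H/T_C, so Q_H = Q_C·T_H/T_C = 421 × 294.15/239.00 = 518.1 kJ.

Q_H ≈ 518.1 kJ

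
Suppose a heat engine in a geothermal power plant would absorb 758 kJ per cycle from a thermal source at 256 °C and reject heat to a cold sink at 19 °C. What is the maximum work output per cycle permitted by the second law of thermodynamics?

W_max ≈ 339 kJ

T_H = 256 °C → 256 + 273.15 = 529.15 K.
T_C = 19 °C → 19 + 273.15 = 292.15 K.
The upper bound on efficiency is η_max = 1 − T_C/T_H = 1 − 292.15/529.15 = 0.4479.
W_max = η_max · Q_H = 0.4479 × 758 = 339 kJ.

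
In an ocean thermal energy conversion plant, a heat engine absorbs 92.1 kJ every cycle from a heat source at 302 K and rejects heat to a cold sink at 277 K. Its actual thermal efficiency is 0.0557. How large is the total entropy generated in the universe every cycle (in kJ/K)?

ΔS_univ ≈ 0.00900 kJ/K

W = η·Q_H = 0.0557 × 92.1 = 5.130 kJ, so Q_C = Q_H − W = 86.97 kJ.
Entropy balance on the reservoirs: −Q_H/T_H = -0.3050 kJ/K, +Q_C/T_C = 0.3140 kJ/K.
ΔS_univ = −Q_H/T_H + Q_C/T_C = 0.00900 kJ/K (> 0, since η = 0.0557 < η_Carnot = 0.083).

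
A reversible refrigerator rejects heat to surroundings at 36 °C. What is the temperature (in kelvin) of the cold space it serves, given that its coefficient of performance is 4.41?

T_C ≈ 252 K

T_H = 36 °C → 36 + 273.15 = 309.15 K.
COP_R = T_C/(T_H − T_C) ⇒ T_C = T_H·COP_R/(1 + COP_R) = 309.15 × 4.41/(1 + 4.41) = 252 K.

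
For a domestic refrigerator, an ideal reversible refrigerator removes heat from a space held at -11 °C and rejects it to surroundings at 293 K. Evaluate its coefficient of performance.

COP_R ≈ 8.498

T_C = -11 °C → -11 + 273.15 = 262.15 K.
Carnot COP: COP_R = T_C/(T_H − T_C) = 262.15/(293.00 − 262.15) = 8.498.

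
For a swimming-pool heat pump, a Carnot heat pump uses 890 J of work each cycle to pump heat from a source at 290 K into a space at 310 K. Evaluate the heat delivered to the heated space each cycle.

Q_H ≈ 13800 J

COP_HP = T_H/(T_H − T_C) = 310.00/20.00 = 15.5000.
Q_H = COP_HP · W = 15.5000 × 890 = 13800 J.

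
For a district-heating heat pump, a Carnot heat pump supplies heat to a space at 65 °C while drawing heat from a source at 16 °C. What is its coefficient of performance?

T_H = 65 °C → 65 + 273.15 = 338.15 K.
T_C = 16 °C → 16 + 273.15 = 289.15 K.
COP_HP = T_H/(T_H − T_C) = 338.15/(338.15 − 289.15) = 6.90.

COP_HP ≈ 6.90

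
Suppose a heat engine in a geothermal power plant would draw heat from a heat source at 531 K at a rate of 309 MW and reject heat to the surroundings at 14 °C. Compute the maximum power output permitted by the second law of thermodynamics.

T_C = 14 °C → 14 + 273.15 = 287.15 K.
The second-law ceiling is the Carnot efficiency, η_max = 1 − T_C/T_H = 1 − 287.15/531.00 = 0.4592.
W_max = η_max · Q_H = 0.4592 × 309 = 141.9 MW.

Ẇ_max ≈ 141.9 MW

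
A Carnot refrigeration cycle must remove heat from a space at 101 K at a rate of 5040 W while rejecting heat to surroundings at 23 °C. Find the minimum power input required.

T_H = 23 °C → 23 + 273.15 = 296.15 K.
Carnot COP: COP_R = T_C/(T_H − T_C) = 101.00/195.15 = 0.5176.
W = Q_C/COP_R = 5040/0.5176 = 9738 W.

Ẇ_in ≈ 9738 W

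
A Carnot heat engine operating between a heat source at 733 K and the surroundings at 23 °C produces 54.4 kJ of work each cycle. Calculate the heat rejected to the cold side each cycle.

Q_C ≈ 36.88 kJ

T_C = 23 °C → 23 + 273.15 = 296.15 K.
Since the cycle is reversible, η = 1 − T_C/T_H = 1 − 296.15/733.00 = 0.5960.
Since Q_C/Q_H = T_C/T_H and Q_H = W/η, Q_C = W·T_C/(T_H − T_C) = 54.4 × 296.15/436.85 = 36.88 kJ.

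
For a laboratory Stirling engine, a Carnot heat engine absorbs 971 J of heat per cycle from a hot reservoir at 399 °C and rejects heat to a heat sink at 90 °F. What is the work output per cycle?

W ≈ 530 J

T_H = 399 °C → 399 + 273.15 = 672.15 K.
T_C = 90 °F → (90 − 32) × 5/9 = 32.22 °C = 305.37 K.
The Carnot efficiency is η = 1 − T_C/T_H = 1 − 305.37/672.15 = 0.5457.
W = η·Q_H = 0.5457 × 971 = 530 J.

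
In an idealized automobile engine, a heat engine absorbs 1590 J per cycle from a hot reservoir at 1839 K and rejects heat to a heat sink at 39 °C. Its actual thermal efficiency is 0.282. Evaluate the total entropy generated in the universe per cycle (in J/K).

T_C = 39 °C → 39 + 273.15 = 312.15 K.
W = η·Q_H = 0.282 × 1590 = 448.4 J, so Q_C = Q_H − W = 1142 J.
Entropy balance on the reservoirs: −Q_H/T_H = -0.8646 J/K, +Q_C/T_C = 3.657 J/K.
ΔS_univ = −Q_H/T_H + Q_C/T_C = 2.793 J/K (> 0, since η = 0.282 < η_Carnot = 0.830).

ΔS_univ ≈ 2.793 J/K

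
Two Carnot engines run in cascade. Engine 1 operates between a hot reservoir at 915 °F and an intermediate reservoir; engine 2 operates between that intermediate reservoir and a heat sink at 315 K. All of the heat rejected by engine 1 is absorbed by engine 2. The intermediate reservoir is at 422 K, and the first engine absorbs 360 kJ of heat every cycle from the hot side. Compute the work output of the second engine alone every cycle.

W₂ ≈ 50.4 kJ

T_H = 915 °F → (915 − 32) × 5/9 = 490.56 °C = 763.71 K.
Heat entering the second stage: Q_m = Q_H·(T_m/T_H) = 360 × 422.00/763.71 = 199 kJ.
Second-stage efficiency η₂ = 1 − T_C/T_m = 1 − 315.00/422.00 = 0.2536, so W₂ = η₂·Q_m = 50.4 kJ.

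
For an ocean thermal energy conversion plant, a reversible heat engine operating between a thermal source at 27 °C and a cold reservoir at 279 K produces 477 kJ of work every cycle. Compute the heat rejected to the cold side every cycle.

T_H = 27 °C → 27 + 273.15 = 300.15 K.
η_rev = 1 − T_C/T_H = 1 − 279.00/300.15 = 0.0705.
Since Q_C/Q_H = T_C/T_H and Q_H = W/η, Q_C = W·T_C/(T_H − T_C) = 477 × 279.00/21.15 = 6290 kJ.

Q_C ≈ 6290 kJ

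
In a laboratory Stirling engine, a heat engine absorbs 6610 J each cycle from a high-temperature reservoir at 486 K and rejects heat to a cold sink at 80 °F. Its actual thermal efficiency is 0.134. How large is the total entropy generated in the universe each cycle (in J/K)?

ΔS_univ ≈ 5.49 J/K

T_C = 80 °F → (80 − 32) × 5/9 = 26.67 °C = 299.82 K.
W = η·Q_H = 0.134 × 6610 = 885.7 J, so Q_C = Q_H − W = 5724 J.
Reservoir entropy changes: ΔS_H = −Q_H/T_H = −6610/486.00 = -13.60 J/K and ΔS_C = +Q_C/T_C = 5724/299.82 = 19.09 J/K.
ΔS_univ = −Q_H/T_H + Q_C/T_C = 5.49 J/K (> 0, since η = 0.134 < η_Carnot = 0.383).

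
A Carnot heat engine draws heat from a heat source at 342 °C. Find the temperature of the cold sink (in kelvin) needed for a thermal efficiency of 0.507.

T_C ≈ 303.3 K

T_H = 342 °C → 342 + 273.15 = 615.15 K.
From η = 1 − T_C/T_H, T_C = T_H·(1 − η) = 615.15 × (1 − 0.507) = 303.3 K.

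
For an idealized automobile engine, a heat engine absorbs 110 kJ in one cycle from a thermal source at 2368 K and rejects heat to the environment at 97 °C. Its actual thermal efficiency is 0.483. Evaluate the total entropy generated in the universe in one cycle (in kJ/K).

ΔS_univ ≈ 0.1072 kJ/K

T_C = 97 °C → 97 + 273.15 = 370.15 K.
W = η·Q_H = 0.483 × 110 = 53.13 kJ, so Q_C = Q_H − W = 56.87 kJ.
Reservoir entropy changes: ΔS_H = −Q_H/T_H = −110/2368.00 = -0.04645 kJ/K and ΔS_C = +Q_C/T_C = 56.87/370.15 = 0.1536 kJ/K.
ΔS_univ = −Q_H/T_H + Q_C/T_C = 0.1072 kJ/K (> 0, since η = 0.483 < η_Carnot = 0.844).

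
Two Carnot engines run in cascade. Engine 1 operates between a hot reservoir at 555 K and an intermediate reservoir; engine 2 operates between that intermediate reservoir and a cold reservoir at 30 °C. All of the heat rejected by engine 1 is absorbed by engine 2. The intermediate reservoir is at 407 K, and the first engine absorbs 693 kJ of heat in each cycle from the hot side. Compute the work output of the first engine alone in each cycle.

W₁ ≈ 185 kJ

T_C = 30 °C → 30 + 273.15 = 303.15 K.
First-stage efficiency η₁ = 1 − T_m/T_H = 1 − 407.00/555.00 = 0.2667.
W₁ = η₁·Q_H = 0.2667 × 693 = 185 kJ.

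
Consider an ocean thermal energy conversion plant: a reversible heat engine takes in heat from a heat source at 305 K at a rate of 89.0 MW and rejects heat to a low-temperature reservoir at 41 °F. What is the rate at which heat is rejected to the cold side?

Q̇_C ≈ 81.2 MW

T_C = 41 °F → (41 − 32) × 5/9 = 5.00 °C = 278.15 K.
η_rev = 1 − T_C/T_H = 1 − 278.15/305.00 = 0.0880.
For a reversible cycle Q_C/Q_H = T_C/T_H, so Q_C = 89.0 × 278.15/305.00 = 81.2 MW.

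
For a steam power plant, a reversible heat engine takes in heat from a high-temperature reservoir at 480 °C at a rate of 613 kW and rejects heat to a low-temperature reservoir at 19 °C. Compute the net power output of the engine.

T_H = 480 °C → 480 + 273.15 = 753.15 K.
T_C = 19 °C → 19 + 273.15 = 292.15 K.
For a reversible engine, η = 1 − T_C/T_H = 1 − 292.15/753.15 = 0.6121.
W = η·Q_H = 0.6121 × 613 = 375 kW.

Ẇ ≈ 375 kW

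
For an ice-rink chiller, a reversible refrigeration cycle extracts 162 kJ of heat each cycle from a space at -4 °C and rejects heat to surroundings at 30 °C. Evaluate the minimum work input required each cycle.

W_in ≈ 20.5 kJ

T_H = 30 °C → 30 + 273.15 = 303.15 K.
T_C = -4 °C → -4 + 273.15 = 269.15 K.
The reversible coefficient of performance is COP_R = T_C/(T_H − T_C) = 269.15/34.00 = 7.9162.
W = Q_C/COP_R = 162/7.9162 = 20.5 kJ.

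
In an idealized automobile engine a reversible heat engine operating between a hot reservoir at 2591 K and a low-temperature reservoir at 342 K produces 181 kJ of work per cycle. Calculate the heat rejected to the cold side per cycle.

Q_C ≈ 27.52 kJ

The Carnot efficiency is η = 1 − T_C/T_H = 1 − 342.00/2591.00 = 0.8680.
Since Q_C/Q_H = T_C/T_H and Q_H = W/η, Q_C = W·T_C/(T_H − T_C) = 181 × 342.00/2249.00 = 27.52 kJ.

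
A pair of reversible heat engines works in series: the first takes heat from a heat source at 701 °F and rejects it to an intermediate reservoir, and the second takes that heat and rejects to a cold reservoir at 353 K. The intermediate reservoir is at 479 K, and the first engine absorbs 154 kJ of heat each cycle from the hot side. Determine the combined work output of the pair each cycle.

W_total ≈ 69.7 kJ

T_H = 701 °F → (701 − 32) × 5/9 = 371.67 °C = 644.82 K.
Two reversible stages in series are equivalent to a single Carnot engine between T_H and T_C, so η_total = 1 − T_C/T_H = 1 − 353.00/644.82 = 0.4526.
W_total = η_total · Q_H = 0.4526 × 154 = 69.7 kJ.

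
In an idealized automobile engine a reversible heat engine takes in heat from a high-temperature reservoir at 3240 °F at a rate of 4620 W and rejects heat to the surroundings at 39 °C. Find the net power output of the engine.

Ẇ ≈ 3918 W

T_H = 3240 °F → (3240 − 32) × 5/9 = 1782.22 °C = 2055.37 K.
T_C = 39 °C → 39 + 273.15 = 312.15 K.
The Carnot efficiency is η = 1 − T_C/T_H = 1 − 312.15/2055.37 = 0.8481.
W = η·Q_H = 0.8481 × 4620 = 3918 W.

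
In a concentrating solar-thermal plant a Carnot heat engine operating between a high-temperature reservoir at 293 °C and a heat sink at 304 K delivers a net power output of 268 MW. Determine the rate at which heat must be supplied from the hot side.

T_H = 293 °C → 293 + 273.15 = 566.15 K.
The Carnot efficiency is η = 1 − T_C/T_H = 1 − 304.00/566.15 = 0.4630.
Q_H = W/η = 268/0.4630 = 579 MW.

Q̇_H ≈ 579 MW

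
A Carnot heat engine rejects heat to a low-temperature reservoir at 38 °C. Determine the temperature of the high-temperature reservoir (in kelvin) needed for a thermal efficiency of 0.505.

T_H ≈ 629 K

T_C = 38 °C → 38 + 273.15 = 311.15 K.
From η = 1 − T_C/T_H, solving for T_H gives T_H = T_C/(1 − η) = 311.15/(1 − 0.505) = 629 K.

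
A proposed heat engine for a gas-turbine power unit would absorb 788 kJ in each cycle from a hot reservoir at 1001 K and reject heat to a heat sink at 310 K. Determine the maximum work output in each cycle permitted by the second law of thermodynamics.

W_max ≈ 544 kJ

No engine can exceed the Carnot limit: η_max = 1 − T_C/T_H = 1 − 310.00/1001.00 = 0.6903.
W_max = η_max · Q_H = 0.6903 × 788 = 544 kJ.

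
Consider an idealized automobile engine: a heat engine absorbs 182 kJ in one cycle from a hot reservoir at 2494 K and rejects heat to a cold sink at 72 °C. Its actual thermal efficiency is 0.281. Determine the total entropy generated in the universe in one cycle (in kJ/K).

ΔS_univ ≈ 0.3062 kJ/K

T_C = 72 °C → 72 + 273.15 = 345.15 K.
W = η·Q_H = 0.281 × 182 = 51.14 kJ, so Q_C = Q_H − W = 130.9 kJ.
Entropy balance on the reservoirs: −Q_H/T_H = -0.07298 kJ/K, +Q_C/T_C = 0.3791 kJ/K.
ΔS_univ = −Q_H/T_H + Q_C/T_C = 0.3062 kJ/K (> 0, since η = 0.281 < η_Carnot = 0.862).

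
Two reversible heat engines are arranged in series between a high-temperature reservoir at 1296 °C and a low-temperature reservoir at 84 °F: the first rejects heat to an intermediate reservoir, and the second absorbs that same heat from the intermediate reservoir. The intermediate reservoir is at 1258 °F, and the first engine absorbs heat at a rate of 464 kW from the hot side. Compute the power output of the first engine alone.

Ẇ₁ ≈ 182 kW

T_H = 1296 °C → 1296 + 273.15 = 1569.15 K.
T_C = 84 °F → (84 − 32) × 5/9 = 28.89 °C = 302.04 K.
T_m = 1258 °F → (1258 − 32) × 5/9 = 681.11 °C = 954.26 K.
First-stage efficiency η₁ = 1 − T_m/T_H = 1 − 954.26/1569.15 = 0.3919.
W₁ = η₁·Q_H = 0.3919 × 464 = 182 kW.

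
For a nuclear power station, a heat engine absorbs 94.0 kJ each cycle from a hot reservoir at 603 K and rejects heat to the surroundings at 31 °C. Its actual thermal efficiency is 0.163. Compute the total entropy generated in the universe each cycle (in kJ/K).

T_C = 31 °C → 31 + 273.15 = 304.15 K.
W = η·Q_H = 0.163 × 94.0 = 15.32 kJ, so Q_C = Q_H − W = 78.68 kJ.
Reservoir entropy changes: ΔS_H = −Q_H/T_H = −94.0/603.00 = -0.1559 kJ/K and ΔS_C = +Q_C/T_C = 78.68/304.15 = 0.2587 kJ/K.
ΔS_univ = −Q_H/T_H + Q_C/T_C = 0.1028 kJ/K (> 0, since η = 0.163 < η_Carnot = 0.496).

ΔS_univ ≈ 0.1028 kJ/K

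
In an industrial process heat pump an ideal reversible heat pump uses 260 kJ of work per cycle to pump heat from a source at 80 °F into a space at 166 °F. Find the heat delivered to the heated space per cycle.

T_H = 166 °F → (166 − 32) × 5/9 = 74.44 °C = 347.59 K.
T_C = 80 °F → (80 − 32) × 5/9 = 26.67 °C = 299.82 K.
COP_HP = T_H/(T_H − T_C) = 347.59/47.78 = 7.2752.
Q_H = COP_HP · W = 7.2752 × 260 = 1890 kJ.

Q_H ≈ 1890 kJ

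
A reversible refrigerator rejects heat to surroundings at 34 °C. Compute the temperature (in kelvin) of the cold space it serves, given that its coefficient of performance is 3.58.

T_C ≈ 240 K

T_H = 34 °C → 34 + 273.15 = 307.15 K.
COP_R = T_C/(T_H − T_C) ⇒ T_C = T_H·COP_R/(1 + COP_R) = 307.15 × 3.58/(1 + 3.58) = 240 K.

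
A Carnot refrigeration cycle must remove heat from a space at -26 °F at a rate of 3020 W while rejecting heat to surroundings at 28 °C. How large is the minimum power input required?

Ẇ_in ≈ 754.9 W

T_H = 28 °C → 28 + 273.15 = 301.15 K.
T_C = -26 °F → (-26 − 32) × 5/9 = -32.22 °C = 240.93 K.
For a reversible refrigerator, COP_R = T_C/(T_H − T_C) = 240.93/60.22 = 4.0006.
W = Q_C/COP_R = 3020/4.0006 = 754.9 W.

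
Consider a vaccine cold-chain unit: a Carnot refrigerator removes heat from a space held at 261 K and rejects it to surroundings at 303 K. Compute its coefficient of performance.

COP_R ≈ 6.21

The reversible coefficient of performance is COP_R = T_C/(T_H − T_C) = 261.00/(303.00 − 261.00) = 6.21.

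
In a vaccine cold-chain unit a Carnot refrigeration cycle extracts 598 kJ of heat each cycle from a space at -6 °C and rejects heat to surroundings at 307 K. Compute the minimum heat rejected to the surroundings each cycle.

T_C = -6 °C → -6 + 273.15 = 267.15 K.
For a reversible cycle Q_H/Q_C = T_H/T_C, so Q_H = Q_C·T_H/T_C = 598 × 307.00/267.15 = 687 kJ.

Q_H ≈ 687 kJ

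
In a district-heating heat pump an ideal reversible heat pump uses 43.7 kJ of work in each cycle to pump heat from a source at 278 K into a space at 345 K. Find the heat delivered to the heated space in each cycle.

For a reversible heat pump, COP_HP = T_H/(T_H − T_C) = 345.00/67.00 = 5.1493.
Q_H = COP_HP · W = 5.1493 × 43.7 = 225 kJ.

Q_H ≈ 225 kJ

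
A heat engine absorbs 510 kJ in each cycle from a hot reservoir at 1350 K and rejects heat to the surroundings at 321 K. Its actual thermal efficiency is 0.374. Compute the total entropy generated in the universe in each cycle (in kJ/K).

ΔS_univ ≈ 0.6168 kJ/K

W = η·Q_H = 0.374 × 510 = 190.7 kJ, so Q_C = Q_H − W = 319.3 kJ.
Entropy balance on the reservoirs: −Q_H/T_H = -0.3778 kJ/K, +Q_C/T_C = 0.9946 kJ/K.
ΔS_univ = −Q_H/T_H + Q_C/T_C = 0.6168 kJ/K (> 0, since η = 0.374 < η_Carnot = 0.762).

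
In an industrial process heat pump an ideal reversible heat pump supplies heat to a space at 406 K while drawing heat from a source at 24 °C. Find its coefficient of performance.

T_C = 24 °C → 24 + 273.15 = 297.15 K.
The Carnot heat-pump COP is COP_HP = T_H/(T_H − T_C) = 406.00/(406.00 − 297.15) = 3.73.

COP_HP ≈ 3.73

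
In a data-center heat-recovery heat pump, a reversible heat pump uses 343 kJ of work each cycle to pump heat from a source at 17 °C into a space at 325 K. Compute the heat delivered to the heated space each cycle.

T_C = 17 °C → 17 + 273.15 = 290.15 K.
For a reversible heat pump, COP_HP = T_H/(T_H − T_C) = 325.00/34.85 = 9.3257.
Q_H = COP_HP · W = 9.3257 × 343 = 3200 kJ.

Q_H ≈ 3200 kJ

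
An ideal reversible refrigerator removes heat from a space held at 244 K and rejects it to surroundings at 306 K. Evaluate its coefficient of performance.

COP_R ≈ 3.94

COP_R = T_C/(T_H − T_C) = 244.00/(306.00 − 244.00) = 3.94.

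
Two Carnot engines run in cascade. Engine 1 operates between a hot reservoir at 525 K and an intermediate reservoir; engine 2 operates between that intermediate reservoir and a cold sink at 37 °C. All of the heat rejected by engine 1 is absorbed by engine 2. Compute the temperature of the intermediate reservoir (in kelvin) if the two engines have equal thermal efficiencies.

T_m ≈ 404 K

T_C = 37 °C → 37 + 273.15 = 310.15 K.
Equal efficiencies require 1 − T_m/T_H = 1 − T_C/T_m, i.e. T_m/T_H = T_C/T_m, so T_m = √(T_H·T_C) = √(525.00 × 310.15) = 404 K.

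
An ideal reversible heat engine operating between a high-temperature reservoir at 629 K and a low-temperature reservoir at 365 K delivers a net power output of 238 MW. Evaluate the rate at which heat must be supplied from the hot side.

The Carnot efficiency is η = 1 − T_C/T_H = 1 − 365.00/629.00 = 0.4197.
Q_H = W/η = 238/0.4197 = 567 MW.

Q̇_H ≈ 567 MW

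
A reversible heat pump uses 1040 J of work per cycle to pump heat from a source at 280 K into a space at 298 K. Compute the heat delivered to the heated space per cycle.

Q_H ≈ 17220 J

The Carnot heat-pump COP is COP_HP = T_H/(T_H − T_C) = 298.00/18.00 = 16.5556.
Q_H = COP_HP · W = 16.5556 × 1040 = 17220 J.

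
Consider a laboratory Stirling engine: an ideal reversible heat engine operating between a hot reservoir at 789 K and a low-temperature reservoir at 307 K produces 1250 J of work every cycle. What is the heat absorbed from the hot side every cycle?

Q_H ≈ 2050 J

η_rev = 1 − T_C/T_H = 1 − 307.00/789.00 = 0.6109.
Q_H = W/η = 1250/0.6109 = 2050 J.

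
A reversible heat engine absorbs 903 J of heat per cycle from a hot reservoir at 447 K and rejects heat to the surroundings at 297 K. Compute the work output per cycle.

W ≈ 303.0 J

The Carnot efficiency is η = 1 − T_C/T_H = 1 − 297.00/447.00 = 0.3356.
W = η·Q_H = 0.3356 × 903 = 303.0 J.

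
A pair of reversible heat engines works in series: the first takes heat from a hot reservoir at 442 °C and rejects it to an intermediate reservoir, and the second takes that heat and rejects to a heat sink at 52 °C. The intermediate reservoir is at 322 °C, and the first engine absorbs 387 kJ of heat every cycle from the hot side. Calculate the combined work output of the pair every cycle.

T_H = 442 °C → 442 + 273.15 = 715.15 K.
T_C = 52 °C → 52 + 273.15 = 325.15 K.
Two reversible stages in series are equivalent to a single Carnot engine between T_H and T_C, so η_total = 1 − T_C/T_H = 1 − 325.15/715.15 = 0.5453.
W_total = η_total · Q_H = 0.5453 × 387 = 211 kJ.

W_total ≈ 211 kJ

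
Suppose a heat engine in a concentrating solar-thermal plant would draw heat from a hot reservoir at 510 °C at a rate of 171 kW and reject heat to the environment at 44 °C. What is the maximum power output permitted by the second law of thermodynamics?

Ẇ_max ≈ 101.8 kW

T_H = 510 °C → 510 + 273.15 = 783.15 K.
T_C = 44 °C → 44 + 273.15 = 317.15 K.
The second-law ceiling is the Carnot efficiency, η_max = 1 − T_C/T_H = 1 − 317.15/783.15 = 0.5950.
W_max = η_max · Q_H = 0.5950 × 171 = 101.8 kW.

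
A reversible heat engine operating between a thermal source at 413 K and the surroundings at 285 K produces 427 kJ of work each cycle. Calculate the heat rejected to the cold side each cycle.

Q_C ≈ 951 kJ

Carnot efficiency: η = 1 − T_C/T_H = 1 − 285.00/413.00 = 0.3099.
Since Q_C/Q_H = T_C/T_H and Q_H = W/η, Q_C = W·T_C/(T_H − T_C) = 427 × 285.00/128.00 = 951 kJ.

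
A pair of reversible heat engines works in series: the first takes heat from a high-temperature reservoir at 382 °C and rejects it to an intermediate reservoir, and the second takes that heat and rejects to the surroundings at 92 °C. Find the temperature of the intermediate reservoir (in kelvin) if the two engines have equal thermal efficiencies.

T_m ≈ 489 K

T_H = 382 °C → 382 + 273.15 = 655.15 K.
T_C = 92 °C → 92 + 273.15 = 365.15 K.
Equal efficiencies require 1 − T_m/T_H = 1 − T_C/T_m, i.e. T_m/T_H = T_C/T_m, so T_m = √(T_H·T_C) = √(655.15 × 365.15) = 489 K.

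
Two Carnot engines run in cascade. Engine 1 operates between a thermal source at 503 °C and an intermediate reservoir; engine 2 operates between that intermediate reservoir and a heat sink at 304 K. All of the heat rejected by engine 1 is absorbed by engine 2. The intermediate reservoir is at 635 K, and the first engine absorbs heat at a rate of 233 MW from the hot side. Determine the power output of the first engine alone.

T_H = 503 °C → 503 + 273.15 = 776.15 K.
First-stage efficiency η₁ = 1 − T_m/T_H = 1 − 635.00/776.15 = 0.1819.
W₁ = η₁·Q_H = 0.1819 × 233 = 42.4 MW.

Ẇ₁ ≈ 42.4 MW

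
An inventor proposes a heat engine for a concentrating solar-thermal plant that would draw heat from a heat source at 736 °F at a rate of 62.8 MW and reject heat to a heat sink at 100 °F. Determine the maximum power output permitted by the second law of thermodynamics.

T_H = 736 °F → (736 − 32) × 5/9 = 391.11 °C = 664.26 K.
T_C = 100 °F → (100 − 32) × 5/9 = 37.78 °C = 310.93 K.
By the Carnot theorem, η_max = 1 − T_C/T_H = 1 − 310.93/664.26 = 0.5319.
W_max = η_max · Q_H = 0.5319 × 62.8 = 33.40 MW.

Ẇ_max ≈ 33.40 MW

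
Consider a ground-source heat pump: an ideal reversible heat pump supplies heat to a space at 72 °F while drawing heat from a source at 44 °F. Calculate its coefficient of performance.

T_H = 72 °F → (72 − 32) × 5/9 = 22.22 °C = 295.37 K.
T_C = 44 °F → (44 − 32) × 5/9 = 6.67 °C = 279.82 K.
Reversible heating COP: COP_HP = T_H/(T_H − T_C) = 295.37/(295.37 − 279.82) = 19.0.

COP_HP ≈ 19.0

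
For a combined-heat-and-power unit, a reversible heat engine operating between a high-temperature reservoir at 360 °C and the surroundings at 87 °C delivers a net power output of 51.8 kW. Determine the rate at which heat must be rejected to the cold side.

T_H = 360 °C → 360 + 273.15 = 633.15 K.
T_C = 87 °C → 87 + 273.15 = 360.15 K.
The Carnot efficiency is η = 1 − T_C/T_H = 1 − 360.15/633.15 = 0.4312.
Since Q_C/Q_H = T_C/T_H and Q_H = W/η, Q_C = W·T_C/(T_H − T_C) = 51.8 × 360.15/273.00 = 68.3 kW.

Q̇_C ≈ 68.3 kW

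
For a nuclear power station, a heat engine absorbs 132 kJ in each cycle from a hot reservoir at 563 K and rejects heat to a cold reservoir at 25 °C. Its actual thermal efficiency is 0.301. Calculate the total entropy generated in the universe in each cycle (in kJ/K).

T_C = 25 °C → 25 + 273.15 = 298.15 K.
W = η·Q_H = 0.301 × 132 = 39.73 kJ, so Q_C = Q_H − W = 92.27 kJ.
The hot reservoir loses entropy Q_H/T_H = 132/563.00 = 0.2345 kJ/K; the cold reservoir gains Q_C/T_C = 92.27/298.15 = 0.3095 kJ/K.
ΔS_univ = −Q_H/T_H + Q_C/T_C = 0.0750 kJ/K (> 0, since η = 0.301 < η_Carnot = 0.470).

ΔS_univ ≈ 0.0750 kJ/K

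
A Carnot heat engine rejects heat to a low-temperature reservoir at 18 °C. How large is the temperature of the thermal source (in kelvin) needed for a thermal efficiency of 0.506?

T_H ≈ 589.4 K

T_C = 18 °C → 18 + 273.15 = 291.15 K.
From η = 1 − T_C/T_H, solving for T_H gives T_H = T_C/(1 − η) = 291.15/(1 − 0.506) = 589.4 K.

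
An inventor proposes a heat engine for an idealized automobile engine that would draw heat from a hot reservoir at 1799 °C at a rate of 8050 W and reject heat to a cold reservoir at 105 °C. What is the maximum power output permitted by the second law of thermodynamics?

Ẇ_max ≈ 6581 W

T_H = 1799 °C → 1799 + 273.15 = 2072.15 K.
T_C = 105 °C → 105 + 273.15 = 378.15 K.
No engine can exceed the Carnot limit: η_max = 1 − T_C/T_H = 1 − 378.15/2072.15 = 0.8175.
W_max = η_max · Q_H = 0.8175 × 8050 = 6581 W.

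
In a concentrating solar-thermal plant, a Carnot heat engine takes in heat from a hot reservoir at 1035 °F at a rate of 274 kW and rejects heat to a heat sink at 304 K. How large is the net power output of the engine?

Ẇ ≈ 173.7 kW

T_H = 1035 °F → (1035 − 32) × 5/9 = 557.22 °C = 830.37 K.
Carnot efficiency: η = 1 − T_C/T_H = 1 − 304.00/830.37 = 0.6339.
W = η·Q_H = 0.6339 × 274 = 173.7 kW.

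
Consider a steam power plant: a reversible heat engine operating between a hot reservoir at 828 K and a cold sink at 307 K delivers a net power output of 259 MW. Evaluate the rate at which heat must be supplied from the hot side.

The Carnot efficiency is η = 1 − T_C/T_H = 1 − 307.00/828.00 = 0.6292.
Q_H = W/η = 259/0.6292 = 412 MW.

Q̇_H ≈ 412 MW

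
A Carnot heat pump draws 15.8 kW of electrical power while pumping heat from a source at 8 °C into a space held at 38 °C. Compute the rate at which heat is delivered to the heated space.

T_H = 38 °C → 38 + 273.15 = 311.15 K.
T_C = 8 °C → 8 + 273.15 = 281.15 K.
The Carnot heat-pump COP is COP_HP = T_H/(T_H − T_C) = 311.15/30.00 = 10.3717.
Q_H = COP_HP · W = 10.3717 × 15.8 = 164 kW.

Q̇_H ≈ 164 kW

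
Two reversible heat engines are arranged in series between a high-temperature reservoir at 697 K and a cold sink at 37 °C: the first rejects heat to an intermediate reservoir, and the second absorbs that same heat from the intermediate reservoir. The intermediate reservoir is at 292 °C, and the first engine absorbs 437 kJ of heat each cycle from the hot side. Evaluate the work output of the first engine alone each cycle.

W₁ ≈ 82.67 kJ

T_C = 37 °C → 37 + 273.15 = 310.15 K.
T_m = 292 °C → 292 + 273.15 = 565.15 K.
First-stage efficiency η₁ = 1 − T_m/T_H = 1 − 565.15/697.00 = 0.1892.
W₁ = η₁·Q_H = 0.1892 × 437 = 82.67 kJ.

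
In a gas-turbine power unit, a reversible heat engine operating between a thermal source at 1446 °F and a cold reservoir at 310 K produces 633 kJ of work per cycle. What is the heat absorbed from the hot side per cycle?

T_H = 1446 °F → (1446 − 32) × 5/9 = 785.56 °C = 1058.71 K.
Since the cycle is reversible, η = 1 − T_C/T_H = 1 − 310.00/1058.71 = 0.7072.
Q_H = W/η = 633/0.7072 = 895 kJ.

Q_H ≈ 895 kJ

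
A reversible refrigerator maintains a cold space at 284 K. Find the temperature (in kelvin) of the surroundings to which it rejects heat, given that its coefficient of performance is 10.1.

T_H ≈ 312.1 K

COP_R = T_C/(T_H − T_C) ⇒ T_H = T_C·(1 + 1/COP_R) = 284.00 × (1 + 1/10.1) = 312.1 K.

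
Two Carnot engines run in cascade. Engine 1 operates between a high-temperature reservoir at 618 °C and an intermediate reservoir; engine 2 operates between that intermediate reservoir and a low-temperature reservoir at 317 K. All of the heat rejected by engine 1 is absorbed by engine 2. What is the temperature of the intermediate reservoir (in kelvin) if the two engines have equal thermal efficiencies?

T_m ≈ 532 K

T_H = 618 °C → 618 + 273.15 = 891.15 K.
Equal efficiencies require 1 − T_m/T_H = 1 − T_C/T_m, i.e. T_m/T_H = T_C/T_m, so T_m = √(T_H·T_C) = √(891.15 × 317.00) = 532 K.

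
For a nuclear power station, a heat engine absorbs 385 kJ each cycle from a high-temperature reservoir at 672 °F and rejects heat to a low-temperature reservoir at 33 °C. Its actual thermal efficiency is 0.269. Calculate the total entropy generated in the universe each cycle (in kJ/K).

ΔS_univ ≈ 0.307 kJ/K

T_H = 672 °F → (672 − 32) × 5/9 = 355.56 °C = 628.71 K.
T_C = 33 °C → 33 + 273.15 = 306.15 K.
W = η·Q_H = 0.269 × 385 = 103.6 kJ, so Q_C = Q_H − W = 281.4 kJ.
Reservoir entropy changes: ΔS_H = −Q_H/T_H = −385/628.71 = -0.6124 kJ/K and ΔS_C = +Q_C/T_C = 281.4/306.15 = 0.9193 kJ/K.
ΔS_univ = −Q_H/T_H + Q_C/T_C = 0.307 kJ/K (> 0, since η = 0.269 < η_Carnot = 0.513).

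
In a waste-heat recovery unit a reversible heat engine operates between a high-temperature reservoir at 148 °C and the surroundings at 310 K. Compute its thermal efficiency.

T_H = 148 °C → 148 + 273.15 = 421.15 K.
For a reversible engine, η = 1 − T_C/T_H = 1 − 310.00/421.15 = 0.264.

η ≈ 0.264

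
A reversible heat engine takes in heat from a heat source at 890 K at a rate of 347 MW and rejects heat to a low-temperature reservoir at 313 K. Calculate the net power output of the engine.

Ẇ ≈ 225 MW

The Carnot efficiency is η = 1 − T_C/T_H = 1 − 313.00/890.00 = 0.6483.
W = η·Q_H = 0.6483 × 347 = 225 MW.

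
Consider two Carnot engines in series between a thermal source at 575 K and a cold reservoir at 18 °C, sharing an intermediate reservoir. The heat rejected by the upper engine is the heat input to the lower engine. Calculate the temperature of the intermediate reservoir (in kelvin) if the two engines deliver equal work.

T_C = 18 °C → 18 + 273.15 = 291.15 K.
For reversible stages Q_m = Q_H·(T_m/T_H). Setting W₁ = Q_H(1 − T_m/T_H) equal to W₂ = Q_m(1 − T_C/T_m) = Q_H·(T_m − T_C)/T_H gives T_H − T_m = T_m − T_C, so T_m = (T_H + T_C)/2 = (575.00 + 291.15)/2 = 433.1 K.

T_m ≈ 433.1 K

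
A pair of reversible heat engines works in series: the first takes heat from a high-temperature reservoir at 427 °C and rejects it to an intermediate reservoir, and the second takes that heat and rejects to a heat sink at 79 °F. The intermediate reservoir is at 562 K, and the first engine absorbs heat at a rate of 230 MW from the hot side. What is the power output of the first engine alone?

T_H = 427 °C → 427 + 273.15 = 700.15 K.
T_C = 79 °F → (79 − 32) × 5/9 = 26.11 °C = 299.26 K.
First-stage efficiency η₁ = 1 − T_m/T_H = 1 − 562.00/700.15 = 0.1973.
W₁ = η₁·Q_H = 0.1973 × 230 = 45.4 MW.

Ẇ₁ ≈ 45.4 MW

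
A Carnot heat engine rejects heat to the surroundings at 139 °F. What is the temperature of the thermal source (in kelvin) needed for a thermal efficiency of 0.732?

T_H ≈ 1240 K

T_C = 139 °F → (139 − 32) × 5/9 = 59.44 °C = 332.59 K.
From η = 1 − T_C/T_H, solving for T_H gives T_H = T_C/(1 − η) = 332.59/(1 − 0.732) = 1240 K.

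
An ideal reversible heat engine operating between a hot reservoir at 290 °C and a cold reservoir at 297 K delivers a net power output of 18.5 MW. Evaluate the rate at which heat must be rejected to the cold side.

Q̇_C ≈ 20.6 MW

T_H = 290 °C → 290 + 273.15 = 563.15 K.
Since the cycle is reversible, η = 1 − T_C/T_H = 1 − 297.00/563.15 = 0.4726.
Since Q_C/Q_H = T_C/T_H and Q_H = W/η, Q_C = W·T_C/(T_H − T_C) = 18.5 × 297.00/266.15 = 20.6 MW.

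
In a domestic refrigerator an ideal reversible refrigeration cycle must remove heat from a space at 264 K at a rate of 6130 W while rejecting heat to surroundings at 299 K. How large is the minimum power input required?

Carnot COP: COP_R = T_C/(T_H − T_C) = 264.00/35.00 = 7.5429.
W = Q_C/COP_R = 6130/7.5429 = 812.7 W.

Ẇ_in ≈ 812.7 W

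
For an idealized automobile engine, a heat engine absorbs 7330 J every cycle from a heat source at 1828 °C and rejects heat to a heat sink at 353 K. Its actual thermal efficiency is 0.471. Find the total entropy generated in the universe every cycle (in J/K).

ΔS_univ ≈ 7.50 J/K

T_H = 1828 °C → 1828 + 273.15 = 2101.15 K.
W = η·Q_H = 0.471 × 7330 = 3452 J, so Q_C = Q_H − W = 3878 J.
The hot reservoir loses entropy Q_H/T_H = 7330/2101.15 = 3.489 J/K; the cold reservoir gains Q_C/T_C = 3878/353.00 = 10.98 J/K.
ΔS_univ = −Q_H/T_H + Q_C/T_C = 7.50 J/K (> 0, since η = 0.471 < η_Carnot = 0.832).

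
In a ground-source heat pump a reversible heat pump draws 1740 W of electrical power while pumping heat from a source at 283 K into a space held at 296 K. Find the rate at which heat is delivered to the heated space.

Q̇_H ≈ 39600 W

The Carnot heat-pump COP is COP_HP = T_H/(T_H − T_C) = 296.00/13.00 = 22.7692.
Q_H = COP_HP · W = 22.7692 × 1740 = 39600 W.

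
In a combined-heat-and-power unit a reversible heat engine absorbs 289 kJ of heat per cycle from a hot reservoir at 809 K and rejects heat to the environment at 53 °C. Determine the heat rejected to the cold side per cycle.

T_C = 53 °C → 53 + 273.15 = 326.15 K.
Carnot efficiency: η = 1 − T_C/T_H = 1 − 326.15/809.00 = 0.5968.
For a reversible cycle Q_C/Q_H = T_C/T_H, so Q_C = 289 × 326.15/809.00 = 117 kJ.

Q_C ≈ 117 kJ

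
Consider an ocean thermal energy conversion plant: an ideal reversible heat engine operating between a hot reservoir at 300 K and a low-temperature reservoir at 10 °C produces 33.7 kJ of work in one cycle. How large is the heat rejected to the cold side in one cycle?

Q_C ≈ 566.3 kJ

T_C = 10 °C → 10 + 273.15 = 283.15 K.
Since the cycle is reversible, η = 1 − T_C/T_H = 1 − 283.15/300.00 = 0.0562.
Since Q_C/Q_H = T_C/T_H and Q_H = W/η, Q_C = W·T_C/(T_H − T_C) = 33.7 × 283.15/16.85 = 566.3 kJ.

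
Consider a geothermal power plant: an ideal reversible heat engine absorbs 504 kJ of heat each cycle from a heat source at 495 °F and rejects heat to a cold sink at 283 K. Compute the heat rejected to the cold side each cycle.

Q_C ≈ 269 kJ

T_H = 495 °F → (495 − 32) × 5/9 = 257.22 °C = 530.37 K.
Carnot efficiency: η = 1 − T_C/T_H = 1 − 283.00/530.37 = 0.4664.
For a reversible cycle Q_C/Q_H = T_C/T_H, so Q_C = 504 × 283.00/530.37 = 269 kJ.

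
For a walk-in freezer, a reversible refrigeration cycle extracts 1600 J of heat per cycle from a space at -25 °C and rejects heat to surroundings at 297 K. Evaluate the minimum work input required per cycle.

T_C = -25 °C → -25 + 273.15 = 248.15 K.
The reversible coefficient of performance is COP_R = T_C/(T_H − T_C) = 248.15/48.85 = 5.0798.
W = Q_C/COP_R = 1600/5.0798 = 315 J.

W_in ≈ 315 J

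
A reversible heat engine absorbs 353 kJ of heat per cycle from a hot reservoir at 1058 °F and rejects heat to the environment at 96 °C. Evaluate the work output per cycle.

W ≈ 198 kJ

T_H = 1058 °F → (1058 − 32) × 5/9 = 570.00 °C = 843.15 K.
T_C = 96 °C → 96 + 273.15 = 369.15 K.
η_rev = 1 − T_C/T_H = 1 − 369.15/843.15 = 0.5622.
W = η·Q_H = 0.5622 × 353 = 198 kJ.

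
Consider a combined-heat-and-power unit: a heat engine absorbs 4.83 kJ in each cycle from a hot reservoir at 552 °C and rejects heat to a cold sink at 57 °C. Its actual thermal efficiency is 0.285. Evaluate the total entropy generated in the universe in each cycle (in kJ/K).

ΔS_univ ≈ 0.004607 kJ/K

T_H = 552 °C → 552 + 273.15 = 825.15 K.
T_C = 57 °C → 57 + 273.15 = 330.15 K.
W = η·Q_H = 0.285 × 4.83 = 1.377 kJ, so Q_C = Q_H − W = 3.453 kJ.
Entropy balance on the reservoirs: −Q_H/T_H = -0.005853 kJ/K, +Q_C/T_C = 0.01046 kJ/K.
ΔS_univ = −Q_H/T_H + Q_C/T_C = 0.004607 kJ/K (> 0, since η = 0.285 < η_Carnot = 0.600).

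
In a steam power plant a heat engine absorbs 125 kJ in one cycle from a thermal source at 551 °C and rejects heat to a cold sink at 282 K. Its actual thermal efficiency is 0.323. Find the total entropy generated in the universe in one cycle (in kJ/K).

T_H = 551 °C → 551 + 273.15 = 824.15 K.
W = η·Q_H = 0.323 × 125 = 40.38 kJ, so Q_C = Q_H − W = 84.62 kJ.
The hot reservoir loses entropy Q_H/T_H = 125/824.15 = 0.1517 kJ/K; the cold reservoir gains Q_C/T_C = 84.62/282.00 = 0.3001 kJ/K.
ΔS_univ = −Q_H/T_H + Q_C/T_C = 0.1484 kJ/K (> 0, since η = 0.323 < η_Carnot = 0.658).

ΔS_univ ≈ 0.1484 kJ/K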